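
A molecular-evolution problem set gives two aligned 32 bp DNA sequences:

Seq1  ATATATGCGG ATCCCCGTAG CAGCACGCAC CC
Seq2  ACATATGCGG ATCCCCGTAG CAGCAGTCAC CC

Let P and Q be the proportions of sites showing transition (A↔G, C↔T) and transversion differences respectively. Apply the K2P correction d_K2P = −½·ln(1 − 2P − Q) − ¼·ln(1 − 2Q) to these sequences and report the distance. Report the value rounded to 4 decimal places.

Mismatches occur at site 2 (T/C, transition), site 26 (C/G, transversion), site 27 (G/T, transversion).
Of the 3 differences, 1 transition and 2 transversions over 32 sites: P = 1/32 = 0.031250, Q = 2/32 = 0.062500.
d = −0.5·ln(0.875000) − 0.25·ln(0.875000) = −0.5·(-0.133531) − 0.25·(-0.133531) = 0.1001.

0.1001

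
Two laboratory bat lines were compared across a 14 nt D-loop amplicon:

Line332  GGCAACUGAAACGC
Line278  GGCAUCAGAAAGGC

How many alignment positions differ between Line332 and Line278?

3

Mismatches occur at site 5 (A→U), site 7 (U→A), site 12 (C→G).
That gives 3 mismatches out of 14 aligned sites, so the Hamming distance is 3.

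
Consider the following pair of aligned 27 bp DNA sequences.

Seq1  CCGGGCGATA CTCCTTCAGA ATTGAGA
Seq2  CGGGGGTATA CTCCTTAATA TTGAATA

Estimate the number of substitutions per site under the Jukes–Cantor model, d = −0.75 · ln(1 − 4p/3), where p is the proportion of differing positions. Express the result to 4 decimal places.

0.4408

Differing sites — 2:C/G; 6:C/G; 7:G/T; 17:C/A; 19:G/T; 21:A/T; 23:T/G; 24:G/A; 26:G/T.
p = 9/27 = 0.333333.
d = −0.75 · ln(1 − (4/3)·0.333333) = −0.75 · ln(0.555556) = −0.75 · (-0.587786) = 0.4408.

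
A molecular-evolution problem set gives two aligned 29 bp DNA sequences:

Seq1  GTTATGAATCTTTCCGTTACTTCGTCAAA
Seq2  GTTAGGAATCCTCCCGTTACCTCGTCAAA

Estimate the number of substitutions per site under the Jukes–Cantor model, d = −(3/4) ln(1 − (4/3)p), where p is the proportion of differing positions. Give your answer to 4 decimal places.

Differing sites — 5:T/G; 11:T/C; 13:T/C; 21:T/C.
p = 4/29 = 0.137931.
d = −0.75 · ln(1 − (4/3)·0.137931) = −0.75 · ln(0.816092) = −0.75 · (-0.203228) = 0.1524.

0.1524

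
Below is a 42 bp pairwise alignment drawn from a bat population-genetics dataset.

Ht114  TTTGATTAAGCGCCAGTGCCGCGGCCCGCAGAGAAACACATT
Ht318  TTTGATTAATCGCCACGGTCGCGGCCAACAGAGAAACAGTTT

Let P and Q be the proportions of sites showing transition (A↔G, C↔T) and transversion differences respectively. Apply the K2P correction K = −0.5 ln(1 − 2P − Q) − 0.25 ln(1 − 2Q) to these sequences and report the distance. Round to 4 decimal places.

The sequences differ at positions 10 (G/T, transversion), 16 (G/C, transversion), 17 (T/G, transversion), 19 (C/T, transition), 27 (C/A, transversion), 28 (G/A, transition), 39 (C/G, transversion), 40 (A/T, transversion).
Of the 8 differences, 2 transitions and 6 transversions over 42 sites: P = 2/42 = 0.047619, Q = 6/42 = 0.142857.
d = −0.5·ln(0.761905) − 0.25·ln(0.714286) = −0.5·(-0.271933) − 0.25·(-0.336472) = 0.2201.

0.2201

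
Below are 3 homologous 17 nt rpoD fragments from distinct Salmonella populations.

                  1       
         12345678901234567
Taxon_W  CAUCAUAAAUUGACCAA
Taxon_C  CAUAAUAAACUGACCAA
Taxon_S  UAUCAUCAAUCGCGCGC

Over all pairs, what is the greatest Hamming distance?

Pairwise Hamming distances:
  Taxon_W vs Taxon_C: 2
  Taxon_W vs Taxon_S: 7
  Taxon_C vs Taxon_S: 9
The largest is 9, between Taxon_C and Taxon_S.

9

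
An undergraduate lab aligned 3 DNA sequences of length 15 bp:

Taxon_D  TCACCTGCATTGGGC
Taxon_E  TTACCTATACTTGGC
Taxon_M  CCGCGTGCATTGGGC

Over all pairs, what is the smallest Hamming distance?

3

Pairwise Hamming distances:
  Taxon_D vs Taxon_E: 5
  Taxon_D vs Taxon_M: 3
  Taxon_E vs Taxon_M: 8
The smallest is 3, between Taxon_D and Taxon_M.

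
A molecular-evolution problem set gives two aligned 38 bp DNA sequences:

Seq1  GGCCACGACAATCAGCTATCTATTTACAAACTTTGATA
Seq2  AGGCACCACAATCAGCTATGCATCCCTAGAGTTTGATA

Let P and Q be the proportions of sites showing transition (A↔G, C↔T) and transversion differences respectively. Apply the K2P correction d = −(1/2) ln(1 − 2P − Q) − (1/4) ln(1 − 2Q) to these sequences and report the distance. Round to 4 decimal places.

0.3729

The sequences differ at positions 1 (G/A, transition), 3 (C/G, transversion), 7 (G/C, transversion), 20 (C/G, transversion), 21 (T/C, transition), 24 (T/C, transition), 25 (T/C, transition), 26 (A/C, transversion), 27 (C/T, transition), 29 (A/G, transition), 31 (C/G, transversion).
Of the 11 differences, 6 transitions and 5 transversions over 38 sites: P = 6/38 = 0.157895, Q = 5/38 = 0.131579.
d = −0.5·ln(0.552631) − 0.25·ln(0.736842) = −0.5·(-0.593065) − 0.25·(-0.305382) = 0.3729.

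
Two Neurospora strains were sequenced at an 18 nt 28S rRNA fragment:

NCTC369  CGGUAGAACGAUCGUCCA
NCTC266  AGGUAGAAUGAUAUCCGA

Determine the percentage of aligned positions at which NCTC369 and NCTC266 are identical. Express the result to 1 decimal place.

Mismatches occur at site 1 (C→A), site 9 (C→U), site 13 (C→A), site 14 (G→U), site 15 (U→C), site 17 (C→G).
12 of the 18 sites match, so the percent identity is 12/18 × 100 = 66.7%.

66.7%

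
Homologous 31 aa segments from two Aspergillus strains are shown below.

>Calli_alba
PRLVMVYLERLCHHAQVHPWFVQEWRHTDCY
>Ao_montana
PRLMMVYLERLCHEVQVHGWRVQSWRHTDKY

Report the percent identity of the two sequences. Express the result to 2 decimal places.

The sequences differ at positions 4 (V/M), 14 (H/E), 15 (A/V), 19 (P/G), 21 (F/R), 24 (E/S), 30 (C/K).
24 of the 31 sites match, so the percent identity is 24/31 × 100 = 77.42%.

77.42%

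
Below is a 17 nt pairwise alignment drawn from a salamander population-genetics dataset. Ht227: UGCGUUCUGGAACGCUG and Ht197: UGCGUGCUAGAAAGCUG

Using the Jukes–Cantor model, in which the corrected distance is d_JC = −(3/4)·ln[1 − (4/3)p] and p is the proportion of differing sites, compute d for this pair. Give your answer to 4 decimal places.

Differing sites — 6:U/G; 9:G/A; 13:C/A.
p = 3/17 = 0.176471.
d = −0.75 · ln(1 − (4/3)·0.176471) = −0.75 · ln(0.764705) = −0.75 · (-0.268265) = 0.2012.

0.2012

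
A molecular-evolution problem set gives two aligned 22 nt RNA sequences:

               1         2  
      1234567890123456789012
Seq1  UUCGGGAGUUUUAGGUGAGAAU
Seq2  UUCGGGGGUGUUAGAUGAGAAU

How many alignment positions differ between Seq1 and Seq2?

The sequences differ at positions 7 (A/G), 10 (U/G), 15 (G/A).
That gives 3 mismatches out of 22 aligned sites, so the Hamming distance is 3.

3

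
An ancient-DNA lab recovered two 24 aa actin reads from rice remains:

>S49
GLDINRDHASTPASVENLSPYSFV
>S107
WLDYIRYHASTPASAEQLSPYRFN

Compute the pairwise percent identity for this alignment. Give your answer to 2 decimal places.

Mismatches occur at site 1 (G→W), site 4 (I→Y), site 5 (N→I), site 7 (D→Y), site 15 (V→A), site 17 (N→Q), site 22 (S→R), site 24 (V→N).
16 of the 24 sites match, so the percent identity is 16/24 × 100 = 66.67%.

66.67%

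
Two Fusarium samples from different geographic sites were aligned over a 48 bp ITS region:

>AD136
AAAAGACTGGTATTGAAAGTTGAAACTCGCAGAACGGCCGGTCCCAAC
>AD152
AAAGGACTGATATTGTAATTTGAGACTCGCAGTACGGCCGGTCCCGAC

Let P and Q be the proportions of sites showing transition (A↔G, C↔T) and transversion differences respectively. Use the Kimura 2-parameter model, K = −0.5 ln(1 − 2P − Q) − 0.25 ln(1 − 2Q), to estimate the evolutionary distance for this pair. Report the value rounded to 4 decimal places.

0.1635

Mismatches occur at site 4 (A→G, transition), site 10 (G→A, transition), site 16 (A→T, transversion), site 19 (G→T, transversion), site 24 (A→G, transition), site 33 (A→T, transversion), site 46 (A→G, transition).
Of the 7 differences, 4 transitions and 3 transversions over 48 sites: P = 4/48 = 0.083333, Q = 3/48 = 0.062500.
d = −0.5·ln(0.770834) − 0.25·ln(0.875000) = −0.5·(-0.260282) − 0.25·(-0.133531) = 0.1635.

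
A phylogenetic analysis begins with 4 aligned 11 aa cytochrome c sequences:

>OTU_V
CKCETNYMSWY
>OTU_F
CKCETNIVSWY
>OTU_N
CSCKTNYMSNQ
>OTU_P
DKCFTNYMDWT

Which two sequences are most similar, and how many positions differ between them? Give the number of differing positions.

2

Pairwise Hamming distances:
  OTU_V vs OTU_F: 2
  OTU_V vs OTU_N: 4
  OTU_V vs OTU_P: 4
  OTU_F vs OTU_N: 6
  OTU_F vs OTU_P: 6
  OTU_N vs OTU_P: 6
The smallest is 2, between OTU_V and OTU_F.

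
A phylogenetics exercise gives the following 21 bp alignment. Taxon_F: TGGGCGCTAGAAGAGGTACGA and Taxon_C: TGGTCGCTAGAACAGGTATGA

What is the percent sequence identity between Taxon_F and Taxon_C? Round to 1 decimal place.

85.7%

Differing sites — 4:G/T; 13:G/C; 19:C/T.
18 of the 21 sites match, so the percent identity is 18/21 × 100 = 85.7%.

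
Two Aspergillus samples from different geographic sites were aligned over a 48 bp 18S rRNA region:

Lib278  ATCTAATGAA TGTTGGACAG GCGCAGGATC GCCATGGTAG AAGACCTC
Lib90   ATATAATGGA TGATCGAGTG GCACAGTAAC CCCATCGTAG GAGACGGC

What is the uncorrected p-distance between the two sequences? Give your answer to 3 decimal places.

0.292

The sequences differ at positions 3 (C/A), 9 (A/G), 13 (T/A), 15 (G/C), 18 (C/G), 19 (A/T), 23 (G/A), 27 (G/T), 29 (T/A), 31 (G/C), 36 (G/C), 41 (A/G), 46 (C/G), 47 (T/G).
There are 14 differences over 48 sites, so p = 14/48 = 0.292.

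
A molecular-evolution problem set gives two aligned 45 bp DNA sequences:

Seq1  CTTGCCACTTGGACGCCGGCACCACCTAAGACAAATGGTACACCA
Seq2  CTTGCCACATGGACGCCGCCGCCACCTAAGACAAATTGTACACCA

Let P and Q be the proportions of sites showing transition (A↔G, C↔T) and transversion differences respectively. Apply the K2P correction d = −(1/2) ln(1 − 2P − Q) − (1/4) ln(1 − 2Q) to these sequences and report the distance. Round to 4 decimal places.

The sequences differ at positions 9 (T/A, transversion), 19 (G/C, transversion), 21 (A/G, transition), 37 (G/T, transversion).
Of the 4 differences, 1 transition and 3 transversions over 45 sites: P = 1/45 = 0.022222, Q = 3/45 = 0.066667.
d = −0.5·ln(0.888889) − 0.25·ln(0.866666) = −0.5·(-0.117783) − 0.25·(-0.143102) = 0.0947.

0.0947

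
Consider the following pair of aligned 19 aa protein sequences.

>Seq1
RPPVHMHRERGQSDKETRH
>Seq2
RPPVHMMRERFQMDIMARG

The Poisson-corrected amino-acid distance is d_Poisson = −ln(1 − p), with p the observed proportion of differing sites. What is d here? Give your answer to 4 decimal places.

0.4595

The sequences differ at positions 7 (H/M), 11 (G/F), 13 (S/M), 15 (K/I), 16 (E/M), 17 (T/A), 19 (H/G).
p = 7/19 = 0.368421.
d = −ln(1 − 0.368421) = −ln(0.631579) = 0.4595.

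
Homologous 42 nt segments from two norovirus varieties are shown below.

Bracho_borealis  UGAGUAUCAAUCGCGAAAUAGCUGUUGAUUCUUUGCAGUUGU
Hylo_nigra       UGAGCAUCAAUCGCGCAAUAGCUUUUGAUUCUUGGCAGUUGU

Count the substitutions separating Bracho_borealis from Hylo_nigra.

4

Differing sites — 5:U/C; 16:A/C; 24:G/U; 34:U/G.
That gives 4 mismatches out of 42 aligned sites, so the Hamming distance is 4.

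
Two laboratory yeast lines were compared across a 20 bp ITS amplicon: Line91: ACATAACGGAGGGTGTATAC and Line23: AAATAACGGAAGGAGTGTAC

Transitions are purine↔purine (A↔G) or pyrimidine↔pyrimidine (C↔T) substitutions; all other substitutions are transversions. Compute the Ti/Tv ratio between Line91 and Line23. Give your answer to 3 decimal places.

Mismatches occur at site 2 (C↔A, transversion), site 11 (G↔A, transition), site 14 (T↔A, transversion), site 17 (A↔G, transition).
Of the 4 differences, 2 transitions and 2 transversions, so Ti/Tv = 2/2 = 1.000.

1.000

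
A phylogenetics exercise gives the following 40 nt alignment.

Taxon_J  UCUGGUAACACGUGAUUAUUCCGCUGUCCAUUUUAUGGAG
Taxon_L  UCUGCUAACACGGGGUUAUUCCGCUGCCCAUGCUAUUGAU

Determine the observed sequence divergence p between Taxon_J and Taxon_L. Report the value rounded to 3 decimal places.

0.200

Mismatches occur at site 5 (G↔C), site 13 (U↔G), site 15 (A↔G), site 27 (U↔C), site 32 (U↔G), site 33 (U↔C), site 37 (G↔U), site 40 (G↔U).
There are 8 differences over 40 sites, so p = 8/40 = 0.200.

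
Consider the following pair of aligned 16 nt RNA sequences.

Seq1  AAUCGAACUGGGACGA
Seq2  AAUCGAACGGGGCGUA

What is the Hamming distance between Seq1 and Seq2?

The sequences differ at positions 9 (U/G), 13 (A/C), 14 (C/G), 15 (G/U).
That gives 4 mismatches out of 16 aligned sites, so the Hamming distance is 4.

4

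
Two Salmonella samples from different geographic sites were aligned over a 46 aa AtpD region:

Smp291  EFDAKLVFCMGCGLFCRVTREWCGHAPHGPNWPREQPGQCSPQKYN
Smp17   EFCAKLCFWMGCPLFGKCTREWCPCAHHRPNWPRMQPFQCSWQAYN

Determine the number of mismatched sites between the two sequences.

Differing sites — 3:D/C; 7:V/C; 9:C/W; 13:G/P; 16:C/G; 17:R/K; 18:V/C; 24:G/P; 25:H/C; 27:P/H; 29:G/R; 35:E/M; 38:G/F; 42:P/W; 44:K/A.
That gives 15 mismatches out of 46 aligned sites, so the Hamming distance is 15.

15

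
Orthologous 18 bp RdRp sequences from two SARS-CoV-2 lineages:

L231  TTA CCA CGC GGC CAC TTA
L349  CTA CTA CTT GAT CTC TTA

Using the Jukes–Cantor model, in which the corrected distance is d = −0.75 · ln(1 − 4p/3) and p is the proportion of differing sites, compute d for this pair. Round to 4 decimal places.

0.5482

The sequences differ at positions 1 (T/C), 5 (C/T), 8 (G/T), 9 (C/T), 11 (G/A), 12 (C/T), 14 (A/T).
p = 7/18 = 0.388889.
d = −0.75 · ln(1 − (4/3)·0.388889) = −0.75 · ln(0.481481) = −0.75 · (-0.730889) = 0.5482.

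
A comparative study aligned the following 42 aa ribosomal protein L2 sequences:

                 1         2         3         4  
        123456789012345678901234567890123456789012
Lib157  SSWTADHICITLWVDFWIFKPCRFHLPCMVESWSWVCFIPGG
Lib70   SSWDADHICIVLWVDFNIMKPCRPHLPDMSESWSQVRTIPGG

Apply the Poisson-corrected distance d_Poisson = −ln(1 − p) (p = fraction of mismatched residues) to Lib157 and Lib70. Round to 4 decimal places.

0.2719

Mismatches occur at site 4 (T↔D), site 11 (T↔V), site 17 (W↔N), site 19 (F↔M), site 24 (F↔P), site 28 (C↔D), site 30 (V↔S), site 35 (W↔Q), site 37 (C↔R), site 38 (F↔T).
p = 10/42 = 0.238095.
d = −ln(1 − 0.238095) = −ln(0.761905) = 0.2719.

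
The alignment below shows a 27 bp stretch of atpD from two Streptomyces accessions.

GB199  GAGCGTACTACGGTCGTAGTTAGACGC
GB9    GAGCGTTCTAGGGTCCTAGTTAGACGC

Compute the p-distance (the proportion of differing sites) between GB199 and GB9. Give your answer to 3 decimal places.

0.111

Mismatches occur at site 7 (A→T), site 11 (C→G), site 16 (G→C).
There are 3 differences over 27 sites, so p = 3/27 = 0.111.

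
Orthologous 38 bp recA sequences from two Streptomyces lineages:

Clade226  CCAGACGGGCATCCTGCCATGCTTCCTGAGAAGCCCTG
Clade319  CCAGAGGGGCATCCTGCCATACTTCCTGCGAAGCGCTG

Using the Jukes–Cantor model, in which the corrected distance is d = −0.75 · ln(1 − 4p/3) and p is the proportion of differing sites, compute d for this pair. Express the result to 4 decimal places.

0.1134

The sequences differ at positions 6 (C/G), 21 (G/A), 29 (A/C), 35 (C/G).
p = 4/38 = 0.105263.
d = −0.75 · ln(1 − (4/3)·0.105263) = −0.75 · ln(0.859649) = −0.75 · (-0.151231) = 0.1134.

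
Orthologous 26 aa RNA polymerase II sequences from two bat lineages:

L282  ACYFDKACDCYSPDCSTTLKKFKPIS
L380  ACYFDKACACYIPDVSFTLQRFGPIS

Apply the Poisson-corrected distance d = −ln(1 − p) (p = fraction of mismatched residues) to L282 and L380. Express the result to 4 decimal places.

Differing sites — 9:D/A; 12:S/I; 15:C/V; 17:T/F; 20:K/Q; 21:K/R; 23:K/G.
p = 7/26 = 0.269231.
d = −ln(1 − 0.269231) = −ln(0.730769) = 0.3137.

0.3137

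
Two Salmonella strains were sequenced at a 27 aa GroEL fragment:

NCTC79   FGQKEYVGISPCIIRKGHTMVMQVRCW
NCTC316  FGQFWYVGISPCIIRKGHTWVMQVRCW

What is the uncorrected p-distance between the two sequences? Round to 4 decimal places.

0.1111

The sequences differ at positions 4 (K/F), 5 (E/W), 20 (M/W).
There are 3 differences over 27 sites, so p = 3/27 = 0.1111.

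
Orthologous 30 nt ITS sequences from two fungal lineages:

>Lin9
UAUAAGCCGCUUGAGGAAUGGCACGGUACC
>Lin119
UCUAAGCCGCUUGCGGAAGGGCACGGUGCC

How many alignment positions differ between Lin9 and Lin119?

Differing sites — 2:A/C; 14:A/C; 19:U/G; 28:A/G.
That gives 4 mismatches out of 30 aligned sites, so the Hamming distance is 4.

4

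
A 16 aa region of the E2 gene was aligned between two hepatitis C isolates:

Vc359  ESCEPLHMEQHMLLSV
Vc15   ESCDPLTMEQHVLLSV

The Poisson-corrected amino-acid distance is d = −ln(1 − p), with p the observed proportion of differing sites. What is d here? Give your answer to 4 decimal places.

The sequences differ at positions 4 (E/D), 7 (H/T), 12 (M/V).
p = 3/16 = 0.187500.
d = −ln(1 − 0.187500) = −ln(0.812500) = 0.2076.

0.2076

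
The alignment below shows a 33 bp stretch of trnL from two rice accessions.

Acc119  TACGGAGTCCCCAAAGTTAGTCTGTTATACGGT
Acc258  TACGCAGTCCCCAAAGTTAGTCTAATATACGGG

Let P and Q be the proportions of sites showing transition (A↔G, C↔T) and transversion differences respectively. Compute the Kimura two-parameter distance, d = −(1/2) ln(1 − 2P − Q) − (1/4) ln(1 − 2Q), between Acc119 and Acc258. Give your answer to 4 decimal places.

0.1323

Differing sites — 5:G/C (Tv); 24:G/A (Ti); 25:T/A (Tv); 33:T/G (Tv).
Of the 4 differences, 1 transition and 3 transversions over 33 sites: P = 1/33 = 0.030303, Q = 3/33 = 0.090909.
d = −0.5·ln(0.848485) − 0.25·ln(0.818182) = −0.5·(-0.164303) − 0.25·(-0.200670) = 0.1323.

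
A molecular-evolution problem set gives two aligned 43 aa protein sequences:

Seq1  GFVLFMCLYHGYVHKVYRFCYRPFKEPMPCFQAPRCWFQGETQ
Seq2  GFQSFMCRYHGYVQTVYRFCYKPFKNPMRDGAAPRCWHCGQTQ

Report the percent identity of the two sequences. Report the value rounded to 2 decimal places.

Differing sites — 3:V/Q; 4:L/S; 8:L/R; 14:H/Q; 15:K/T; 22:R/K; 26:E/N; 29:P/R; 30:C/D; 31:F/G; 32:Q/A; 38:F/H; 39:Q/C; 41:E/Q.
29 of the 43 sites match, so the percent identity is 29/43 × 100 = 67.44%.

67.44%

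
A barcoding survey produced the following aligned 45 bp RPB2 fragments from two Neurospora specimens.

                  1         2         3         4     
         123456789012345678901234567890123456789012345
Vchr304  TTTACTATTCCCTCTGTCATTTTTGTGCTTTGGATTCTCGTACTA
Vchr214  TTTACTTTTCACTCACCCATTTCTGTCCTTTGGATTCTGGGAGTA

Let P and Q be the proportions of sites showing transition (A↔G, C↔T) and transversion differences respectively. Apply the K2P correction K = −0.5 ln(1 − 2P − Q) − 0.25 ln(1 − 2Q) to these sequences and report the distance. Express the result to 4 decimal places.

Mismatches occur at site 7 (A↔T, transversion), site 11 (C↔A, transversion), site 15 (T↔A, transversion), site 16 (G↔C, transversion), site 17 (T↔C, transition), site 23 (T↔C, transition), site 27 (G↔C, transversion), site 39 (C↔G, transversion), site 41 (T↔G, transversion), site 43 (C↔G, transversion).
Of the 10 differences, 2 transitions and 8 transversions over 45 sites: P = 2/45 = 0.044444, Q = 8/45 = 0.177778.
d = −0.5·ln(0.733334) − 0.25·ln(0.644444) = −0.5·(-0.310154) − 0.25·(-0.439367) = 0.2649.

0.2649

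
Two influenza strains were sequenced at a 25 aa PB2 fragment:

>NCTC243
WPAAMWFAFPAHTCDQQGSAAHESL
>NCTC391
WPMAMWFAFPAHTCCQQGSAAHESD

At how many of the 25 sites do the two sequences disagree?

3

The sequences differ at positions 3 (A/M), 15 (D/C), 25 (L/D).
That gives 3 mismatches out of 25 aligned sites, so the Hamming distance is 3.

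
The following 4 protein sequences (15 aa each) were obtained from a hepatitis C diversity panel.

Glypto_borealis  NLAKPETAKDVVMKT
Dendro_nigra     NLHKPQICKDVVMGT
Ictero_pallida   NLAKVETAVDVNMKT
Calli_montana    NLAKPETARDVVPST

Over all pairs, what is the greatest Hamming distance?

Pairwise Hamming distances:
  Glypto_borealis vs Dendro_nigra: 5
  Glypto_borealis vs Ictero_pallida: 3
  Glypto_borealis vs Calli_montana: 3
  Dendro_nigra vs Ictero_pallida: 8
  Dendro_nigra vs Calli_montana: 7
  Ictero_pallida vs Calli_montana: 5
The largest is 8, between Dendro_nigra and Ictero_pallida.

8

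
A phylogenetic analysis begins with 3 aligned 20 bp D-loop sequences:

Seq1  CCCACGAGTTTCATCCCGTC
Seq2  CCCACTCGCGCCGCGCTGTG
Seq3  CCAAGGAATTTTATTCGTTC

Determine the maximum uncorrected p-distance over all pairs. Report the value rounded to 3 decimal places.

Pairwise Hamming distances:
  Seq1 vs Seq2: 10
  Seq1 vs Seq3: 7
  Seq2 vs Seq3: 15
The largest is 15 mismatches, between Seq2 and Seq3; p = 15/20 = 0.750.

0.750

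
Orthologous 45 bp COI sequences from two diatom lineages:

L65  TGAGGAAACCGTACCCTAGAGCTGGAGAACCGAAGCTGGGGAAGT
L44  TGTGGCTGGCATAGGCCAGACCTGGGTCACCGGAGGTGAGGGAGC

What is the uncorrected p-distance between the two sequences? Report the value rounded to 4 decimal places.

0.4000

Differing sites — 3:A/T; 6:A/C; 7:A/T; 8:A/G; 9:C/G; 11:G/A; 14:C/G; 15:C/G; 17:T/C; 21:G/C; 26:A/G; 27:G/T; 28:A/C; 33:A/G; 36:C/G; 39:G/A; 42:A/G; 45:T/C.
There are 18 differences over 45 sites, so p = 18/45 = 0.4000.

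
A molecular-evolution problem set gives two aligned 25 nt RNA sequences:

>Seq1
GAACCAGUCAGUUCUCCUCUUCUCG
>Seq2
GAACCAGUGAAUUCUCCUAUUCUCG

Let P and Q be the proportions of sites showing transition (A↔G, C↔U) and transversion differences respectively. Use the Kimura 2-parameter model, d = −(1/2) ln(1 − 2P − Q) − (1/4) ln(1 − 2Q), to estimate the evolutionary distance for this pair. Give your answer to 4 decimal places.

0.1308

Differing sites — 9:C/G (Tv); 11:G/A (Ti); 19:C/A (Tv).
Of the 3 differences, 1 transition and 2 transversions over 25 sites: P = 1/25 = 0.040000, Q = 2/25 = 0.080000.
d = −0.5·ln(0.840000) − 0.25·ln(0.840000) = −0.5·(-0.174353) − 0.25·(-0.174353) = 0.1308.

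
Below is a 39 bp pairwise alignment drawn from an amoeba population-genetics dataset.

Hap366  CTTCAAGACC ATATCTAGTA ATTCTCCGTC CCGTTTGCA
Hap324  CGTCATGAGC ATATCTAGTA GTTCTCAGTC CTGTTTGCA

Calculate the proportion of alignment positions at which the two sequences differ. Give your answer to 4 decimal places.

The sequences differ at positions 2 (T/G), 6 (A/T), 9 (C/G), 21 (A/G), 27 (C/A), 32 (C/T).
There are 6 differences over 39 sites, so p = 6/39 = 0.1538.

0.1538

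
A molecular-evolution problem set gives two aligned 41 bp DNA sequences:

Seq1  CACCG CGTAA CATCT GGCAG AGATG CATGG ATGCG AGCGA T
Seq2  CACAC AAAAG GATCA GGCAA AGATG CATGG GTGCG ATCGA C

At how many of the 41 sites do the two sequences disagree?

12

Differing sites — 4:C/A; 5:G/C; 6:C/A; 7:G/A; 8:T/A; 10:A/G; 11:C/G; 15:T/A; 20:G/A; 31:A/G; 37:G/T; 41:T/C.
That gives 12 mismatches out of 41 aligned sites, so the Hamming distance is 12.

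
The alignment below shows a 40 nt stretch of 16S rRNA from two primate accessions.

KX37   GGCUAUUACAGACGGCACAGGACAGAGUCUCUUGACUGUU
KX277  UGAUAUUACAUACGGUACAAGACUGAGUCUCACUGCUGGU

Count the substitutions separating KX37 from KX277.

Differing sites — 1:G/U; 3:C/A; 11:G/U; 16:C/U; 20:G/A; 24:A/U; 32:U/A; 33:U/C; 34:G/U; 35:A/G; 39:U/G.
That gives 11 mismatches out of 40 aligned sites, so the Hamming distance is 11.

11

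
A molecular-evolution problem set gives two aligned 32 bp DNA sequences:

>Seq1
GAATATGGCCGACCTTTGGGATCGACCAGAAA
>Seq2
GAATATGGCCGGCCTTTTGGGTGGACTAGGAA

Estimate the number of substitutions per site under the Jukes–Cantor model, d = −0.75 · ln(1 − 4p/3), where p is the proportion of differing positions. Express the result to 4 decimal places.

Mismatches occur at site 12 (A↔G), site 18 (G↔T), site 21 (A↔G), site 23 (C↔G), site 27 (C↔T), site 30 (A↔G).
p = 6/32 = 0.187500.
d = −0.75 · ln(1 − (4/3)·0.187500) = −0.75 · ln(0.750000) = −0.75 · (-0.287682) = 0.2158.

0.2158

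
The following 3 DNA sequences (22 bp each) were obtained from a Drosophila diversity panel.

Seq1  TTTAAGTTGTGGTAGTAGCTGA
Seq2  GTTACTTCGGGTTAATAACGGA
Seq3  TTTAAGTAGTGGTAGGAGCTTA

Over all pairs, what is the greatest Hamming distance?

Pairwise Hamming distances:
  Seq1 vs Seq2: 9
  Seq1 vs Seq3: 3
  Seq2 vs Seq3: 11
The largest is 11, between Seq2 and Seq3.

11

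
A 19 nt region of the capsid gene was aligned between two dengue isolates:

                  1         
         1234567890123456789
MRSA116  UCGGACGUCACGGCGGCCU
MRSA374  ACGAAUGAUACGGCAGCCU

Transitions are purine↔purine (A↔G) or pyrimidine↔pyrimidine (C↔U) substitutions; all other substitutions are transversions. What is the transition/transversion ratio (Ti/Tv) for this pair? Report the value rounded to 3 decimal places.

2.000

Mismatches occur at site 1 (U→A, transversion), site 4 (G→A, transition), site 6 (C→U, transition), site 8 (U→A, transversion), site 9 (C→U, transition), site 15 (G→A, transition).
Of the 6 differences, 4 transitions and 2 transversions, so Ti/Tv = 4/2 = 2.000.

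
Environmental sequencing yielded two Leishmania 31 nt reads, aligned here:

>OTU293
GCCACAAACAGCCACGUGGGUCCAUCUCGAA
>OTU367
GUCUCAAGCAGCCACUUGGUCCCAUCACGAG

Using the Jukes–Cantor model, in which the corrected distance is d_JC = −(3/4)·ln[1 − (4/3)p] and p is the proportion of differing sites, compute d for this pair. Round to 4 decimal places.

Mismatches occur at site 2 (C↔U), site 4 (A↔U), site 8 (A↔G), site 16 (G↔U), site 20 (G↔U), site 21 (U↔C), site 27 (U↔A), site 31 (A↔G).
p = 8/31 = 0.258065.
d = −0.75 · ln(1 − (4/3)·0.258065) = −0.75 · ln(0.655913) = −0.75 · (-0.421727) = 0.3163.

0.3163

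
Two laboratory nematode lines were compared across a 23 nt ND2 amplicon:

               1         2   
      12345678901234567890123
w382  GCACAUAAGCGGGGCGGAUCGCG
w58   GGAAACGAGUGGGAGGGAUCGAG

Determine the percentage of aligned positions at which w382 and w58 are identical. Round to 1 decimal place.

65.2%

The sequences differ at positions 2 (C/G), 4 (C/A), 6 (U/C), 7 (A/G), 10 (C/U), 14 (G/A), 15 (C/G), 22 (C/A).
15 of the 23 sites match, so the percent identity is 15/23 × 100 = 65.2%.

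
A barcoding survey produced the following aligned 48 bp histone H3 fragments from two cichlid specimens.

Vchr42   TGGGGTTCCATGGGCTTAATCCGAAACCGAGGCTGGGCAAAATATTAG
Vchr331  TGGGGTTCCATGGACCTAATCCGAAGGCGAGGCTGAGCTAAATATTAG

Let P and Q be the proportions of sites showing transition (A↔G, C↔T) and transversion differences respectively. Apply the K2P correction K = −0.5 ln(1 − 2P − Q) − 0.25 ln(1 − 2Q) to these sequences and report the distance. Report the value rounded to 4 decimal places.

Mismatches occur at site 14 (G→A, transition), site 16 (T→C, transition), site 26 (A→G, transition), site 27 (C→G, transversion), site 36 (G→A, transition), site 39 (A→T, transversion).
Of the 6 differences, 4 transitions and 2 transversions over 48 sites: P = 4/48 = 0.083333, Q = 2/48 = 0.041667.
d = −0.5·ln(0.791667) − 0.25·ln(0.916666) = −0.5·(-0.233614) − 0.25·(-0.087012) = 0.1386.

0.1386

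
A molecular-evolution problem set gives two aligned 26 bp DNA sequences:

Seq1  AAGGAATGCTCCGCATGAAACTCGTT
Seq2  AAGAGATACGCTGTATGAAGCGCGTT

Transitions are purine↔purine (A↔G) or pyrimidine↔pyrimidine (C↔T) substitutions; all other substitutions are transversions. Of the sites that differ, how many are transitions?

6

The sequences differ at positions 4 (G/A, transition), 5 (A/G, transition), 8 (G/A, transition), 10 (T/G, transversion), 12 (C/T, transition), 14 (C/T, transition), 20 (A/G, transition), 22 (T/G, transversion).
Of the 8 differences, 6 transitions and 2 transversions, so the answer is 6.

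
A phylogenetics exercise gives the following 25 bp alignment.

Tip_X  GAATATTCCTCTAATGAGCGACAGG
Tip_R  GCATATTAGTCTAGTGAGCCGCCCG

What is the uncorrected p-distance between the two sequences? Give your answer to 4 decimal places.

0.3200

The sequences differ at positions 2 (A/C), 8 (C/A), 9 (C/G), 14 (A/G), 20 (G/C), 21 (A/G), 23 (A/C), 24 (G/C).
There are 8 differences over 25 sites, so p = 8/25 = 0.3200.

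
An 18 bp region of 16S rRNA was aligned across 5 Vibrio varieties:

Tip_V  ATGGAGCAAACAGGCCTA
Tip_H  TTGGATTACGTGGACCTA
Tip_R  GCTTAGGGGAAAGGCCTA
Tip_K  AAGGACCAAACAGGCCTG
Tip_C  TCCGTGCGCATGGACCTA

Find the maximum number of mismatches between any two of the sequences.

12

Pairwise Hamming distances:
  Tip_V vs Tip_H: 8
  Tip_V vs Tip_R: 8
  Tip_V vs Tip_K: 3
  Tip_V vs Tip_C: 9
  Tip_H vs Tip_R: 12
  Tip_H vs Tip_K: 10
  Tip_H vs Tip_C: 7
  Tip_R vs Tip_K: 10
  Tip_R vs Tip_C: 9
  Tip_K vs Tip_C: 11
The largest is 12, between Tip_H and Tip_R.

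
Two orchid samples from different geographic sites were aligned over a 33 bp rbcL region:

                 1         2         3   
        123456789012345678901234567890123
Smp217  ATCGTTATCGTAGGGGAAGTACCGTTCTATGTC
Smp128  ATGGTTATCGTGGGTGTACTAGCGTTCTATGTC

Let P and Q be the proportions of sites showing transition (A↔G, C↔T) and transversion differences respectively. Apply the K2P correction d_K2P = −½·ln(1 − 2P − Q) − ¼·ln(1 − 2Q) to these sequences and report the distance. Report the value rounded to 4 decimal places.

The sequences differ at positions 3 (C/G, transversion), 12 (A/G, transition), 15 (G/T, transversion), 17 (A/T, transversion), 19 (G/C, transversion), 22 (C/G, transversion).
Of the 6 differences, 1 transition and 5 transversions over 33 sites: P = 1/33 = 0.030303, Q = 5/33 = 0.151515.
d = −0.5·ln(0.787879) − 0.25·ln(0.696970) = −0.5·(-0.238411) − 0.25·(-0.361013) = 0.2095.

0.2095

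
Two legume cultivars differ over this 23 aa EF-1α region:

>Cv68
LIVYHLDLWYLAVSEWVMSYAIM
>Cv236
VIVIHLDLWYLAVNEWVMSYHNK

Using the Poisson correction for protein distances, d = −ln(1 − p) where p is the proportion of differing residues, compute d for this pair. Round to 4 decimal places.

0.3023

Differing sites — 1:L/V; 4:Y/I; 14:S/N; 21:A/H; 22:I/N; 23:M/K.
p = 6/23 = 0.260870.
d = −ln(1 − 0.260870) = −ln(0.739130) = 0.3023.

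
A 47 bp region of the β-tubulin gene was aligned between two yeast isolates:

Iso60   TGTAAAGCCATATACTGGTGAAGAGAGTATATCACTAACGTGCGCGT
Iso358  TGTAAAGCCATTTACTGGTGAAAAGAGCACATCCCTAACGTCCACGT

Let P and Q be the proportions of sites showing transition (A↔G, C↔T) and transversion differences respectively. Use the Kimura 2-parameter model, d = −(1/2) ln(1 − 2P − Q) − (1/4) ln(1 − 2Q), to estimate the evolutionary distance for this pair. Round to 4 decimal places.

Mismatches occur at site 12 (A→T, transversion), site 23 (G→A, transition), site 28 (T→C, transition), site 30 (T→C, transition), site 34 (A→C, transversion), site 42 (G→C, transversion), site 44 (G→A, transition).
Of the 7 differences, 4 transitions and 3 transversions over 47 sites: P = 4/47 = 0.085106, Q = 3/47 = 0.063830.
d = −0.5·ln(0.765958) − 0.25·ln(0.872340) = −0.5·(-0.266628) − 0.25·(-0.136576) = 0.1675.

0.1675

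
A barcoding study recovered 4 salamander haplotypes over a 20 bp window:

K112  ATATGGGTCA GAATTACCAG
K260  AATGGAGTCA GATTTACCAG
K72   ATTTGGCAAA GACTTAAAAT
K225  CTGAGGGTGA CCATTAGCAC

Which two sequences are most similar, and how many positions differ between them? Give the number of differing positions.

5

Pairwise Hamming distances:
  K112 vs K260: 5
  K112 vs K72: 8
  K112 vs K225: 8
  K260 vs K72: 10
  K260 vs K225: 11
  K72 vs K225: 12
The smallest is 5, between K112 and K260.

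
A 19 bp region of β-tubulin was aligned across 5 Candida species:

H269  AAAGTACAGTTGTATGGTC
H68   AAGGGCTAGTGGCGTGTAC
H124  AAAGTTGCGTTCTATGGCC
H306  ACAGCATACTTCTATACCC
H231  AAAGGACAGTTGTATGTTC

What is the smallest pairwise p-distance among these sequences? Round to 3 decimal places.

0.105

Pairwise Hamming distances:
  H269 vs H68: 9
  H269 vs H124: 5
  H269 vs H306: 8
  H269 vs H231: 2
  H68 vs H124: 11
  H68 vs H306: 12
  H68 vs H231: 7
  H124 vs H306: 8
  H124 vs H231: 7
  H306 vs H231: 8
The smallest is 2 mismatches, between H269 and H231; p = 2/19 = 0.105.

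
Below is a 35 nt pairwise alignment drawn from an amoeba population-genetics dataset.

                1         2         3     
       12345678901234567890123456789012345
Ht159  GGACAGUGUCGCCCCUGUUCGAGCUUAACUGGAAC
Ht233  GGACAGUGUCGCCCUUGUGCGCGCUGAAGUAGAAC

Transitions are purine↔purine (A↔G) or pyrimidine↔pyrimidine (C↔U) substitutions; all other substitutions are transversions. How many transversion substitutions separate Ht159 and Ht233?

Differing sites — 15:C/U (Ti); 19:U/G (Tv); 22:A/C (Tv); 26:U/G (Tv); 29:C/G (Tv); 31:G/A (Ti).
Of the 6 differences, 2 transitions and 4 transversions, so the answer is 4.

4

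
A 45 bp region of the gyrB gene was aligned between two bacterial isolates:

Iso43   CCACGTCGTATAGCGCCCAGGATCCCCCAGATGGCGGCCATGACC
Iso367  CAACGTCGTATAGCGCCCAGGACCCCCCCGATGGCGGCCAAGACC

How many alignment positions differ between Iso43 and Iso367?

Differing sites — 2:C/A; 23:T/C; 29:A/C; 41:T/A.
That gives 4 mismatches out of 45 aligned sites, so the Hamming distance is 4.

4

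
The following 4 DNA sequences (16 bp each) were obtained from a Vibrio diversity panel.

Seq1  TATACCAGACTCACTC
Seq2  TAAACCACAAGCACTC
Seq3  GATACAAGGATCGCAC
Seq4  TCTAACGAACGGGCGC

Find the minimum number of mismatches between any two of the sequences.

4

Pairwise Hamming distances:
  Seq1 vs Seq2: 4
  Seq1 vs Seq3: 6
  Seq1 vs Seq4: 8
  Seq2 vs Seq3: 8
  Seq2 vs Seq4: 9
  Seq3 vs Seq4: 11
The smallest is 4, between Seq1 and Seq2.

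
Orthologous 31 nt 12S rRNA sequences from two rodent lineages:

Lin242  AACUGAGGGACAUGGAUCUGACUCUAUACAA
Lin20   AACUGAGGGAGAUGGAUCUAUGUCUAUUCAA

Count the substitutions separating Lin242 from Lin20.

Mismatches occur at site 11 (C/G), site 20 (G/A), site 21 (A/U), site 22 (C/G), site 28 (A/U).
That gives 5 mismatches out of 31 aligned sites, so the Hamming distance is 5.

5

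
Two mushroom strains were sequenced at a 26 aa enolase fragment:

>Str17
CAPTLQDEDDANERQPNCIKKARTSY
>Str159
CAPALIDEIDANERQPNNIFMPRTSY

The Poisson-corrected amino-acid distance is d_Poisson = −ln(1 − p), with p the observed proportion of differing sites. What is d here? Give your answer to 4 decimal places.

0.3137

Mismatches occur at site 4 (T↔A), site 6 (Q↔I), site 9 (D↔I), site 18 (C↔N), site 20 (K↔F), site 21 (K↔M), site 22 (A↔P).
p = 7/26 = 0.269231.
d = −ln(1 − 0.269231) = −ln(0.730769) = 0.3137.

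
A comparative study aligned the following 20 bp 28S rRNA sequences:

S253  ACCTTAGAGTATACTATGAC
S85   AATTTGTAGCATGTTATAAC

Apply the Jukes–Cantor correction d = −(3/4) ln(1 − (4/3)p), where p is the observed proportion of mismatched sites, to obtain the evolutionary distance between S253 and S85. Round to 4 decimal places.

The sequences differ at positions 2 (C/A), 3 (C/T), 6 (A/G), 7 (G/T), 10 (T/C), 13 (A/G), 14 (C/T), 18 (G/A).
p = 8/20 = 0.400000.
d = −0.75 · ln(1 − (4/3)·0.400000) = −0.75 · ln(0.466667) = −0.75 · (-0.762139) = 0.5716.

0.5716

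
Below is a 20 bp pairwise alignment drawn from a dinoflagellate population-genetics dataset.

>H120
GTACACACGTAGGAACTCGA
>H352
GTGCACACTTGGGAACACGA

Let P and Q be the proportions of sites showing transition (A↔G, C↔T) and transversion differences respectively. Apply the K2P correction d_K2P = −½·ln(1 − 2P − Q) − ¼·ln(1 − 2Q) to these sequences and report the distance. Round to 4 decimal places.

Differing sites — 3:A/G (Ti); 9:G/T (Tv); 11:A/G (Ti); 17:T/A (Tv).
Of the 4 differences, 2 transitions and 2 transversions over 20 sites: P = 2/20 = 0.100000, Q = 2/20 = 0.100000.
d = −0.5·ln(0.700000) − 0.25·ln(0.800000) = −0.5·(-0.356675) − 0.25·(-0.223144) = 0.2341.

0.2341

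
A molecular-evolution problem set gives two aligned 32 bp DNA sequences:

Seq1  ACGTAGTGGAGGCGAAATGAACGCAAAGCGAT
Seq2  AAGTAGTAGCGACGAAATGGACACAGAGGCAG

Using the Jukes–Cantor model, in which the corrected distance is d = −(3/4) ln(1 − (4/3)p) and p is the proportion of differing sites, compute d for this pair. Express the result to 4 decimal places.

0.4042

Mismatches occur at site 2 (C/A), site 8 (G/A), site 10 (A/C), site 12 (G/A), site 20 (A/G), site 23 (G/A), site 26 (A/G), site 29 (C/G), site 30 (G/C), site 32 (T/G).
p = 10/32 = 0.312500.
d = −0.75 · ln(1 − (4/3)·0.312500) = −0.75 · ln(0.583333) = −0.75 · (-0.538997) = 0.4042.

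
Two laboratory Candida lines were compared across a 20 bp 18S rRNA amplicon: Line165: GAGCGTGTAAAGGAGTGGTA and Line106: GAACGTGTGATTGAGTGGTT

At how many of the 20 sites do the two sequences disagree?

Mismatches occur at site 3 (G/A), site 9 (A/G), site 11 (A/T), site 12 (G/T), site 20 (A/T).
That gives 5 mismatches out of 20 aligned sites, so the Hamming distance is 5.

5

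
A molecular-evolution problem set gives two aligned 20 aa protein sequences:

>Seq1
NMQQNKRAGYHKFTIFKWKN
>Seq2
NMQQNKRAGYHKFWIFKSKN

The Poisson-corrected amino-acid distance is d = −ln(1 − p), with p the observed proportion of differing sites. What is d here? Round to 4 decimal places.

The sequences differ at positions 14 (T/W), 18 (W/S).
p = 2/20 = 0.100000.
d = −ln(1 − 0.100000) = −ln(0.900000) = 0.1054.

0.1054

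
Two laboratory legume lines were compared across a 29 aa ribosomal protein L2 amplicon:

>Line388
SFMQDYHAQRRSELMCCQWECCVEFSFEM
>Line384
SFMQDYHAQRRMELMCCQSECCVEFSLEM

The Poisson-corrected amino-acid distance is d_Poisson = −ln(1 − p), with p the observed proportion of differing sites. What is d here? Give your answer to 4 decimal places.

0.1092

Mismatches occur at site 12 (S↔M), site 19 (W↔S), site 27 (F↔L).
p = 3/29 = 0.103448.
d = −ln(1 − 0.103448) = −ln(0.896552) = 0.1092.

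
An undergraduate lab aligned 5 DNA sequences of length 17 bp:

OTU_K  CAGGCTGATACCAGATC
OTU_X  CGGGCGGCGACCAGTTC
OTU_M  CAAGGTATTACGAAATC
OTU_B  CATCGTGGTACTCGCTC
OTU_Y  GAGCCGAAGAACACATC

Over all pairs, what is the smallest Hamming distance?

5

Pairwise Hamming distances:
  OTU_K vs OTU_X: 5
  OTU_K vs OTU_M: 6
  OTU_K vs OTU_B: 7
  OTU_K vs OTU_Y: 7
  OTU_X vs OTU_M: 10
  OTU_X vs OTU_B: 10
  OTU_X vs OTU_Y: 8
  OTU_M vs OTU_B: 8
  OTU_M vs OTU_Y: 10
  OTU_B vs OTU_Y: 12
The smallest is 5, between OTU_K and OTU_X.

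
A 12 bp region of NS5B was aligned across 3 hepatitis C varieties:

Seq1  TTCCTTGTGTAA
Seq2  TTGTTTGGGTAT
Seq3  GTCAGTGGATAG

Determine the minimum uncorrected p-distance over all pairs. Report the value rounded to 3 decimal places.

Pairwise Hamming distances:
  Seq1 vs Seq2: 4
  Seq1 vs Seq3: 6
  Seq2 vs Seq3: 6
The smallest is 4 mismatches, between Seq1 and Seq2; p = 4/12 = 0.333.

0.333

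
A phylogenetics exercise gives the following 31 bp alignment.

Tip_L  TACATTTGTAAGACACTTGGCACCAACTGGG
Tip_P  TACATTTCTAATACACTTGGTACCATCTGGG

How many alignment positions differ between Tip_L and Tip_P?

Differing sites — 8:G/C; 12:G/T; 21:C/T; 26:A/T.
That gives 4 mismatches out of 31 aligned sites, so the Hamming distance is 4.

4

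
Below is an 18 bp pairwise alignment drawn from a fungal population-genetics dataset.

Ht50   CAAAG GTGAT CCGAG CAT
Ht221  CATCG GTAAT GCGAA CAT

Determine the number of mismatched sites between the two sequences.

5

The sequences differ at positions 3 (A/T), 4 (A/C), 8 (G/A), 11 (C/G), 15 (G/A).
That gives 5 mismatches out of 18 aligned sites, so the Hamming distance is 5.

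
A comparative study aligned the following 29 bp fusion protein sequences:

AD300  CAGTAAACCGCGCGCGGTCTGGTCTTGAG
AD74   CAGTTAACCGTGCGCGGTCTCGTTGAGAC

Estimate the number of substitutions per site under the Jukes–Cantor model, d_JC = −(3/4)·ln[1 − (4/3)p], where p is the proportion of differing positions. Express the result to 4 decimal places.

The sequences differ at positions 5 (A/T), 11 (C/T), 21 (G/C), 24 (C/T), 25 (T/G), 26 (T/A), 29 (G/C).
p = 7/29 = 0.241379.
d = −0.75 · ln(1 − (4/3)·0.241379) = −0.75 · ln(0.678161) = −0.75 · (-0.388371) = 0.2913.

0.2913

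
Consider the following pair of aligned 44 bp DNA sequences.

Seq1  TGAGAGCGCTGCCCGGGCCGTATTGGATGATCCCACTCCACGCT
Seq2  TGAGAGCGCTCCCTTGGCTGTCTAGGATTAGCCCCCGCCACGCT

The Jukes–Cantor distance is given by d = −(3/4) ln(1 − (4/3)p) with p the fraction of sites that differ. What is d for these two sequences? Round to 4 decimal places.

0.2708

The sequences differ at positions 11 (G/C), 14 (C/T), 15 (G/T), 19 (C/T), 22 (A/C), 24 (T/A), 29 (G/T), 31 (T/G), 35 (A/C), 37 (T/G).
p = 10/44 = 0.227273.
d = −0.75 · ln(1 − (4/3)·0.227273) = −0.75 · ln(0.696969) = −0.75 · (-0.361014) = 0.2708.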